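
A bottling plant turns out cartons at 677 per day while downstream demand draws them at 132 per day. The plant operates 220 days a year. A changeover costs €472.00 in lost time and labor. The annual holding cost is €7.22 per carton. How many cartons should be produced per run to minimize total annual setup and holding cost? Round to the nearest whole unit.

Annual demand D = 132 × 220 = 29,040.
Production build-up factor (1 − d/p) = 1 − 132/677 = 0.8050.
Q* = √(2DS / (H(1 − d/p))) = √(2 × 29,040 × 472 / (7.22 × 0.8050)).
= √(27,413,760 / 5.8123) ≈ 2171.760.

Q* ≈ 2,172 cartons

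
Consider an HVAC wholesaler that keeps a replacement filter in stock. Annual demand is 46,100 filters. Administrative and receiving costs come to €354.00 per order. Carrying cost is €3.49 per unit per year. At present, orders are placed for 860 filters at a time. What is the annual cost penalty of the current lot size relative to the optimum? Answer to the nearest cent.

Extra cost ≈ €9,803.91 per year

EOQ = √(2DS/H) = √(2 × 46,100 × 354 / 3.49) ≈ 3058.12.
Cost at Q* = (D/Q*)S + (Q*/2)H = √(2DSH) ≈ €10,672.84.
Cost at Q = 860: (46,100/860)×354 + (860/2)×3.49 = €18,976.05 + €1,500.70 = €20,476.75.
Excess = €20,476.75 − €10,672.84 = €9,803.91.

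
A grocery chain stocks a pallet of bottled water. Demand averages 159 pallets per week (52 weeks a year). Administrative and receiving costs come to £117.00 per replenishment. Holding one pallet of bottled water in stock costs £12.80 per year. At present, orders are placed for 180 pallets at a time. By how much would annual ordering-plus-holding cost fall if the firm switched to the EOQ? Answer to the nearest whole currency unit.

Extra cost ≈ £1,550 per year

Annual demand D = 159 × 52 = 8,268.
EOQ = √(2DS/H) = √(2 × 8,268 × 117 / 12.8) ≈ 388.78.
Cost at Q* = (D/Q*)S + (Q*/2)H = √(2DSH) ≈ £4,976.38.
Cost at Q = 180: (8,268/180)×117 + (180/2)×12.8 = £5,374.20 + £1,152.00 = £6,526.20.
Excess = £6,526.20 − £4,976.38 = £1,549.82.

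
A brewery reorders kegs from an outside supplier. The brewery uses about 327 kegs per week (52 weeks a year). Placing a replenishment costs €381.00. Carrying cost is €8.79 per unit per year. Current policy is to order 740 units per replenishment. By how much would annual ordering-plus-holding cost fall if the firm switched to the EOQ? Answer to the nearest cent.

Annual demand D = 327 × 52 = 17,004.
EOQ = √(2DS/H) = √(2 × 17,004 × 381 / 8.79) ≈ 1214.11.
Cost at Q* = (D/Q*)S + (Q*/2)H = √(2DSH) ≈ €10,672.04.
Cost at Q = 740: (17,004/740)×381 + (740/2)×8.79 = €8,754.76 + €3,252.30 = €12,007.06.
Excess = €12,007.06 − €10,672.04 = €1,335.02.

Extra cost ≈ €1,335.02 per year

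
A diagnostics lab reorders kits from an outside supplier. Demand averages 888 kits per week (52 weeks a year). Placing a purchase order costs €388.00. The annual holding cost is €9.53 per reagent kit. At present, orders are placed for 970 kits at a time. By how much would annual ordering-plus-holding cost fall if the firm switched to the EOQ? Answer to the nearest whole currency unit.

Extra cost ≈ €4,613 per year

Annual demand D = 888 × 52 = 46,176.
EOQ = √(2DS/H) = √(2 × 46,176 × 388 / 9.53) ≈ 1939.07.
Cost at Q* = (D/Q*)S + (Q*/2)H = √(2DSH) ≈ €18,479.30.
Cost at Q = 970: (46,176/970)×388 + (970/2)×9.53 = €18,470.40 + €4,622.05 = €23,092.45.
Excess = €23,092.45 − €18,479.30 = €4,613.15.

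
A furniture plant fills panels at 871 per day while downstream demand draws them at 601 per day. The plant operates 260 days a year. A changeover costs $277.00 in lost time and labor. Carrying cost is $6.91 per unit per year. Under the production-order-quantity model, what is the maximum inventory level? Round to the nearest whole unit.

I_max ≈ 1,971 panels

Annual demand D = 601 × 260 = 156,260.
Production build-up factor (1 − d/p) = 1 − 601/871 = 0.3100.
Q* = √(2DS / (H(1 − d/p))) = √(2 × 156,260 × 277 / (6.91 × 0.3100)).
= √(86,568,040 / 2.142) ≈ 6357.216.
Maximum inventory = Q*(1 − d/p) = 6357.216 × 0.3100 ≈ 1970.664.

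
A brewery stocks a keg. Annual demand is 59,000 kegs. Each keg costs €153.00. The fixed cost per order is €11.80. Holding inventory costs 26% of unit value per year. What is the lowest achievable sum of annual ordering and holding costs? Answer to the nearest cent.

TC* ≈ €7,442.42

Holding cost H = 0.26 × €153.00 = €39.7800 per unit per year.
The optimal lot size = √(2DS/H) = √(2 × 59,000 × 11.8 / 39.78) ≈ 187.09.
At the optimum the two cost components are equal, so total cost = 2·(Q*/2)H = Q*·H.
Minimum total = √(2DSH) = √(2 × 59,000 × 11.8 × 39.78) ≈ 7442.424.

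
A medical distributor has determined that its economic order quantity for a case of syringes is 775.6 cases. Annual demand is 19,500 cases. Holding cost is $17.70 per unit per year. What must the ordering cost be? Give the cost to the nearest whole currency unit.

Squaring Q* = √(2DS/H) gives Q*² = 2DS/H.
From Q* = √(2DS/H): S = Q*²H / (2D) = 775.6² × 17.7 / (2 × 19,500) = 273.0136.

S ≈ $273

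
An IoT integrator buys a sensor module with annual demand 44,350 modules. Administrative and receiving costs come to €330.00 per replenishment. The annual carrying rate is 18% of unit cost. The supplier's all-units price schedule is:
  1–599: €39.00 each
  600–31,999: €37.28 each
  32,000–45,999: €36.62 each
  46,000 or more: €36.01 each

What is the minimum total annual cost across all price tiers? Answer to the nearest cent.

Holding cost per unit per year at price C is H = 0.18·C.
Candidates are each tier's EOQ (if it falls in that tier) and each price-break quantity.
Tier 1 (€39.00): EOQ = 2042.0 exceeds tier's upper bound 599, so this tier is dominated.
EOQ at €37.28 = 2088.5 (feasible in tier 2): TC = 44,350×€37.28 + (44,350/2088.5)×330 + (2088.5/2)×0.18×€37.28 = €1,667,383.00.
EOQ at €36.62 = 2107.3 < 32000, so use break Q=32000: TC = 44,350×€36.62 + (44,350/32000.0)×330 + (32000.0/2)×0.18×€36.62 = €1,730,019.96.
EOQ at €36.01 = 2125.1 < 46000, so use break Q=46000: TC = 44,350×€36.01 + (44,350/46000.0)×330 + (46000.0/2)×0.18×€36.01 = €1,746,443.06.
Lowest total cost among the candidates is at Q = 2088.5.

TC* ≈ €1,667,383.00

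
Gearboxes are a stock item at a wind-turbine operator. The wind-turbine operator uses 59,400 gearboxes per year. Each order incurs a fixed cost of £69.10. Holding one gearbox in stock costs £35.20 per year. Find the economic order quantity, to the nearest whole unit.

EOQ = √(2DS / H) = √(2 × 59,400 × 69.1 / 35.2).
= √(8,209,080 / 35.2) = √233,212.5 ≈ 482.921.

Q* ≈ 483 gearboxes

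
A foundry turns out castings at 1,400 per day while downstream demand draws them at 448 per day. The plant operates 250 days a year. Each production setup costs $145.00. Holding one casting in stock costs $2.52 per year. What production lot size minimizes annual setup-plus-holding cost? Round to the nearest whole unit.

Q* ≈ 4,354 castings

Annual demand D = 448 × 250 = 112,000.
Production build-up factor (1 − d/p) = 1 − 448/1,400 = 0.6800.
Q* = √(2DS / (H(1 − d/p))) = √(2 × 112,000 × 145 / (2.52 × 0.6800)).
= √(32,480,000 / 1.7136) ≈ 4353.648.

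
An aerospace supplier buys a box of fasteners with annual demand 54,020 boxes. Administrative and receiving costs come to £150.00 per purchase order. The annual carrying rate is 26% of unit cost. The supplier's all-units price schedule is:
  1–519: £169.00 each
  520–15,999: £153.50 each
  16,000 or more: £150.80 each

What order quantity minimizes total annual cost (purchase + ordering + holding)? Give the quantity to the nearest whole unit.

Q* ≈ 637 boxes

Holding cost per unit per year at price C is H = 0.26·C.
For each price level, check whether its EOQ is feasible; otherwise the best quantity at that price is the breakpoint.
Tier 1 (£169.00): EOQ = 607.3 exceeds tier's upper bound 519, so this tier is dominated.
EOQ at £153.50 = 637.2 (feasible in tier 2): TC = 54,020×£153.50 + (54,020/637.2)×150 + (637.2/2)×0.26×£153.50 = £8,317,501.90.
EOQ at £150.80 = 642.9 < 16000, so use break Q=16000: TC = 54,020×£150.80 + (54,020/16000.0)×150 + (16000.0/2)×0.26×£150.80 = £8,460,386.44.
Lowest total cost is £8,317,501.90 at Q = 637.2.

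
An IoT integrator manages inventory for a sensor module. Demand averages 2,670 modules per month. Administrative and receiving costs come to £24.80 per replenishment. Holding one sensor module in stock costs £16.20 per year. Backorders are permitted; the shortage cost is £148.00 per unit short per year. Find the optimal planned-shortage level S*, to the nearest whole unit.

Annual demand D = 2,670 × 12 = 32,040.
With planned backorders, Q* = √(2DS/H) · √((H+B)/B).
√(2DS/H) = √(2 × 32,040 × 24.8 / 16.2) = 313.206.
√((H+B)/B) = √((16.2+148)/148) = 1.0533.
Q* ≈ 329.902.
S* = Q* · H/(H+B) = 329.902 × 16.2/164.2 ≈ 32.548.

S* ≈ 33 modules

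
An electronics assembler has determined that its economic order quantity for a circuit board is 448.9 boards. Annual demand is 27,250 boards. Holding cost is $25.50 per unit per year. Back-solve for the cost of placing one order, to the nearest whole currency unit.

S ≈ $94

Invert the EOQ relation Q*² = 2DS/H.
From Q* = √(2DS/H): S = Q*²H / (2D) = 448.9² × 25.5 / (2 × 27,250) = 94.2851.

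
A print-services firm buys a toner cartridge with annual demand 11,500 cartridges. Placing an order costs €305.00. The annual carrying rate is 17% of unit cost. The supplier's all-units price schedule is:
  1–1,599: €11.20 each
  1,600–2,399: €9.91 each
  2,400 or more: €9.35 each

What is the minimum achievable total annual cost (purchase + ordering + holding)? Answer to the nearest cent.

TC* ≈ €110,893.86

Holding cost per unit per year at price C is H = 0.17·C.
Candidates are each tier's EOQ (if it falls in that tier) and each price-break quantity.
Tier 1 (€11.20): EOQ = 1919.5 exceeds tier's upper bound 1599, so this tier is dominated.
EOQ at €9.91 = 2040.6 (feasible in tier 2): TC = 11,500×€9.91 + (11,500/2040.6)×305 + (2040.6/2)×0.17×€9.91 = €117,402.76.
EOQ at €9.35 = 2100.8 < 2400, so use break Q=2400: TC = 11,500×€9.35 + (11,500/2400.0)×305 + (2400.0/2)×0.17×€9.35 = €110,893.86.
Lowest total cost among the candidates is at Q = 2400.0.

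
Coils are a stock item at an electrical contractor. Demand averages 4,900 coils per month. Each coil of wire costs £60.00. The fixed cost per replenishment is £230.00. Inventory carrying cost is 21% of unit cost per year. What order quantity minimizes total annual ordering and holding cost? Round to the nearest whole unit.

Q* ≈ 1,465 coils

Annual demand D = 4,900 × 12 = 58,800.
Holding cost H = 0.21 × £60.00 = £12.6000 per unit per year.
EOQ = √(2DS / H) = √(2 × 58,800 × 230 / 12.6).
= √(27,048,000 / 12.6) = √2,146,666.6667 ≈ 1465.151.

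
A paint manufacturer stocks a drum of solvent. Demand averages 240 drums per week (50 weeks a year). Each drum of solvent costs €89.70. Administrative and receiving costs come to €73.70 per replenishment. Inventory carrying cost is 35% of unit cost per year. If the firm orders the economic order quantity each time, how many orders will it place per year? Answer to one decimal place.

N ≈ 50.6 orders per year

Annual demand D = 240 × 50 = 12,000.
Holding cost H = 0.35 × €89.70 = €31.3950 per unit per year.
EOQ = √(2DS/H) = √(2 × 12,000 × 73.7 / 31.395) ≈ 237.36.
Orders per year = D / Q* = 12,000 / 237.36 ≈ 50.556.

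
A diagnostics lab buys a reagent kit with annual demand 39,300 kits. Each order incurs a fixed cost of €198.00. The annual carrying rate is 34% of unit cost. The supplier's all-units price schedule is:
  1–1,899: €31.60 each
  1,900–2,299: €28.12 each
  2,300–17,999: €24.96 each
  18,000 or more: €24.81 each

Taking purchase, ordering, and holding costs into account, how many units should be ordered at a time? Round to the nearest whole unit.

Holding cost per unit per year at price C is H = 0.34·C.
For each price level, check whether its EOQ is feasible; otherwise the best quantity at that price is the breakpoint.
EOQ at €31.60 = 1203.5 (feasible in tier 1): TC = 39,300×€31.60 + (39,300/1203.5)×198 + (1203.5/2)×0.34×€31.60 = €1,254,810.84.
EOQ at €28.12 = 1275.8 < 1900, so use break Q=1900: TC = 39,300×€28.12 + (39,300/1900.0)×198 + (1900.0/2)×0.34×€28.12 = €1,118,294.23.
EOQ at €24.96 = 1354.2 < 2300, so use break Q=2300: TC = 39,300×€24.96 + (39,300/2300.0)×198 + (2300.0/2)×0.34×€24.96 = €994,070.58.
EOQ at €24.81 = 1358.3 < 18000, so use break Q=18000: TC = 39,300×€24.81 + (39,300/18000.0)×198 + (18000.0/2)×0.34×€24.81 = €1,051,383.90.
Lowest total cost is €994,070.58 at Q = 2300.0.

Q* ≈ 2,300 kits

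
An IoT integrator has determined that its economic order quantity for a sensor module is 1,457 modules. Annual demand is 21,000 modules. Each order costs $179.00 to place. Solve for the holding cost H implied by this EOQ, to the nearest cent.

The basic EOQ model gives Q* = √(2DS/H); rearrange for the unknown.
From Q* = √(2DS/H): H = 2DS / Q*² = 2 × 21,000 × 179 / 1,457² = 3.5415.

H ≈ $3.54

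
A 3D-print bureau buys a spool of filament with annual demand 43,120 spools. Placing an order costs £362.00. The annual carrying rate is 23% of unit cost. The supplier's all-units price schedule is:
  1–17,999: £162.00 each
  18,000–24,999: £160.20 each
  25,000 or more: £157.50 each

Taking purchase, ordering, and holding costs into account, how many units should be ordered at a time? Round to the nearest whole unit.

Holding cost per unit per year at price C is H = 0.23·C.
Evaluate total cost at each tier's feasible EOQ or, if the EOQ is below the tier, at the tier's minimum quantity.
EOQ at £162.00 = 915.4 (feasible in tier 1): TC = 43,120×£162.00 + (43,120/915.4)×362 + (915.4/2)×0.23×£162.00 = £7,019,545.94.
EOQ at £160.20 = 920.5 < 18000, so use break Q=18000: TC = 43,120×£160.20 + (43,120/18000.0)×362 + (18000.0/2)×0.23×£160.20 = £7,240,305.19.
EOQ at £157.50 = 928.3 < 25000, so use break Q=25000: TC = 43,120×£157.50 + (43,120/25000.0)×362 + (25000.0/2)×0.23×£157.50 = £7,244,836.88.
Lowest total cost is £7,019,545.94 at Q = 915.4.

Q* ≈ 915 spools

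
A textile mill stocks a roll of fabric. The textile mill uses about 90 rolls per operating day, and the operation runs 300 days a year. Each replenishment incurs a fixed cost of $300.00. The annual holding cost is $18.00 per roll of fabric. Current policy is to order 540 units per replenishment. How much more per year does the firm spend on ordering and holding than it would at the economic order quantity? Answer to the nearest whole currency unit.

Annual demand D = 90 × 300 = 27,000.
EOQ = √(2DS/H) = √(2 × 27,000 × 300 / 18) ≈ 948.68.
Cost at Q* = (D/Q*)S + (Q*/2)H = √(2DSH) ≈ $17,076.30.
Cost at Q = 540: (27,000/540)×300 + (540/2)×18 = $15,000.00 + $4,860.00 = $19,860.00.
Excess = $19,860.00 − $17,076.30 = $2,783.70.

Extra cost ≈ $2,784 per year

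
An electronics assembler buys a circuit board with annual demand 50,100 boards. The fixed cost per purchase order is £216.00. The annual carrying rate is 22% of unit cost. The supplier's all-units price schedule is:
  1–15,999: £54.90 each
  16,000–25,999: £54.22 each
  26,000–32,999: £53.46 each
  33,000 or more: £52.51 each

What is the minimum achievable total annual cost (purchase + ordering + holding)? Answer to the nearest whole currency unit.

TC* ≈ £2,766,658

Holding cost per unit per year at price C is H = 0.22·C.
Candidates are each tier's EOQ (if it falls in that tier) and each price-break quantity.
EOQ at £54.90 = 1338.6 (feasible in tier 1): TC = 50,100×£54.90 + (50,100/1338.6)×216 + (1338.6/2)×0.22×£54.90 = £2,766,658.07.
EOQ at £54.22 = 1347.0 < 16000, so use break Q=16000: TC = 50,100×£54.22 + (50,100/16000.0)×216 + (16000.0/2)×0.22×£54.22 = £2,812,525.55.
EOQ at £53.46 = 1356.5 < 26000, so use break Q=26000: TC = 50,100×£53.46 + (50,100/26000.0)×216 + (26000.0/2)×0.22×£53.46 = £2,831,657.82.
EOQ at £52.51 = 1368.8 < 33000, so use break Q=33000: TC = 50,100×£52.51 + (50,100/33000.0)×216 + (33000.0/2)×0.22×£52.51 = £2,821,690.23.
Lowest total cost among the candidates is at Q = 1338.6.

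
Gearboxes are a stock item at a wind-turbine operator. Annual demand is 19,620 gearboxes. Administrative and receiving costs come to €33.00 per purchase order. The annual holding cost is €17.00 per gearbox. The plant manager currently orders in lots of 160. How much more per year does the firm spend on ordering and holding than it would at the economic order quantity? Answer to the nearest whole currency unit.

EOQ = √(2DS/H) = √(2 × 19,620 × 33 / 17) ≈ 275.99.
Cost at Q* = (D/Q*)S + (Q*/2)H = √(2DSH) ≈ €4,691.87.
Cost at Q = 160: (19,620/160)×33 + (160/2)×17 = €4,046.62 + €1,360.00 = €5,406.62.
Excess = €5,406.62 − €4,691.87 = €714.76.

Extra cost ≈ €715 per year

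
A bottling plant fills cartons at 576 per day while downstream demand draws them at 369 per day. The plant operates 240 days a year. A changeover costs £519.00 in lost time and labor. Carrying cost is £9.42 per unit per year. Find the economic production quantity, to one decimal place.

Q* ≈ 5,211.0 cartons

Annual demand D = 369 × 240 = 88,560.
Production build-up factor (1 − d/p) = 1 − 369/576 = 0.3594.
Q* = √(2DS / (H(1 − d/p))) = √(2 × 88,560 × 519 / (9.42 × 0.3594)).
= √(91,925,280 / 3.3853) ≈ 5210.964.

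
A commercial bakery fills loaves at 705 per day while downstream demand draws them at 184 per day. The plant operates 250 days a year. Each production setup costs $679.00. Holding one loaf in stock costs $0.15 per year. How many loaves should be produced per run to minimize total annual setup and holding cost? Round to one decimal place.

Q* ≈ 23,738.8 loaves

Annual demand D = 184 × 250 = 46,000.
Production build-up factor (1 − d/p) = 1 − 184/705 = 0.7390.
Q* = √(2DS / (H(1 − d/p))) = √(2 × 46,000 × 679 / (0.15 × 0.7390)).
= √(62,468,000 / 0.1109) ≈ 23738.806.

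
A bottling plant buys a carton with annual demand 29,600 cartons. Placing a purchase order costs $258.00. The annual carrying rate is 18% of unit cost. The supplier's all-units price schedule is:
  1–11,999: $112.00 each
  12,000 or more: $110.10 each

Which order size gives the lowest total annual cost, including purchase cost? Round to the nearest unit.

Holding cost per unit per year at price C is H = 0.18·C.
For each price level, check whether its EOQ is feasible; otherwise the best quantity at that price is the breakpoint.
EOQ at $112.00 = 870.4 (feasible in tier 1): TC = 29,600×$112.00 + (29,600/870.4)×258 + (870.4/2)×0.18×$112.00 = $3,332,747.53.
EOQ at $110.10 = 877.9 < 12000, so use break Q=12000: TC = 29,600×$110.10 + (29,600/12000.0)×258 + (12000.0/2)×0.18×$110.10 = $3,378,504.40.
Lowest total cost is $3,332,747.53 at Q = 870.4.

Q* ≈ 870 cartons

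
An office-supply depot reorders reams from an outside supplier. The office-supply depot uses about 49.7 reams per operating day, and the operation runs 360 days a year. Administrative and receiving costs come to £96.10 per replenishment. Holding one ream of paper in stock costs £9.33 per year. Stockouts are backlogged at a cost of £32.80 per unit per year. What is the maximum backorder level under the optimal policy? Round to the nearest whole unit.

Annual demand D = 49.7 × 360 = 17,892.
With planned backorders, Q* = √(2DS/H) · √((H+B)/B).
√(2DS/H) = √(2 × 17,892 × 96.1 / 9.33) = 607.107.
√((H+B)/B) = √((9.33+32.8)/32.8) = 1.1333.
Q* ≈ 688.057.
S* = Q* · H/(H+B) = 688.057 × 9.33/42.13 ≈ 152.375.

S* ≈ 152 reams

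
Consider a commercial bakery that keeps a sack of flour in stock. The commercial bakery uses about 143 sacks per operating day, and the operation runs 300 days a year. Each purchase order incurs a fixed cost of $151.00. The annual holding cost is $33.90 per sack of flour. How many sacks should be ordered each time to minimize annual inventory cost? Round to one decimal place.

Q* ≈ 618.2 sacks

Annual demand D = 143 × 300 = 42,900.
EOQ = √(2DS / H) = √(2 × 42,900 × 151 / 33.9).
= √(12,955,800 / 33.9) = √382,176.9912 ≈ 618.205.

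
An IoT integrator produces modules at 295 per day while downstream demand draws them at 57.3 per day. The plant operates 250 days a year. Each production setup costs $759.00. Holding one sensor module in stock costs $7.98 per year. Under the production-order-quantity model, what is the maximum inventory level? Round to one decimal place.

Annual demand D = 57.3 × 250 = 14,325.
Production build-up factor (1 − d/p) = 1 − 57.3/295 = 0.8058.
Q* = √(2DS / (H(1 − d/p))) = √(2 × 14,325 × 759 / (7.98 × 0.8058)).
= √(21,745,350 / 6.43) ≈ 1838.985.
Maximum inventory = Q*(1 − d/p) = 1838.985 × 0.8058 ≈ 1481.785.

I_max ≈ 1,481.8 modules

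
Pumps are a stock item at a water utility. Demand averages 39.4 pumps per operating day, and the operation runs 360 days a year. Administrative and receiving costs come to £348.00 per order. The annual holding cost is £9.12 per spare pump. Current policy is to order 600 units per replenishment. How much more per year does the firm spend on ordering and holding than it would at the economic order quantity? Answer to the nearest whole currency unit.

Annual demand D = 39.4 × 360 = 14,184.
EOQ = √(2DS/H) = √(2 × 14,184 × 348 / 9.12) ≈ 1040.41.
Cost at Q* = (D/Q*)S + (Q*/2)H = √(2DSH) ≈ £9,488.58.
Cost at Q = 600: (14,184/600)×348 + (600/2)×9.12 = £8,226.72 + £2,736.00 = £10,962.72.
Excess = £10,962.72 − £9,488.58 = £1,474.14.

Extra cost ≈ £1,474 per year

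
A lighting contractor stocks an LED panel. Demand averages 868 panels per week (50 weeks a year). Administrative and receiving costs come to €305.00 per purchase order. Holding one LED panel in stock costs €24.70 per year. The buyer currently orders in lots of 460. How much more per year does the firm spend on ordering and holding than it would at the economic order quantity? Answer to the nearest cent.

Annual demand D = 868 × 50 = 43,400.
EOQ = √(2DS/H) = √(2 × 43,400 × 305 / 24.7) ≈ 1035.29.
Cost at Q* = (D/Q*)S + (Q*/2)H = √(2DSH) ≈ €25,571.62.
Cost at Q = 460: (43,400/460)×305 + (460/2)×24.7 = €28,776.09 + €5,681.00 = €34,457.09.
Excess = €34,457.09 − €25,571.62 = €8,885.47.

Extra cost ≈ €8,885.47 per year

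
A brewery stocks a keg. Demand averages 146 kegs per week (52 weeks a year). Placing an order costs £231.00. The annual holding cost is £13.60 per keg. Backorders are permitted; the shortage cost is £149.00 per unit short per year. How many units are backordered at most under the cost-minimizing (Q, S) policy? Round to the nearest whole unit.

S* ≈ 44 kegs

Annual demand D = 146 × 52 = 7,592.
With planned backorders, Q* = √(2DS/H) · √((H+B)/B).
√(2DS/H) = √(2 × 7,592 × 231 / 13.6) = 507.843.
√((H+B)/B) = √((13.6+149)/149) = 1.0446.
Q* ≈ 530.514.
S* = Q* · H/(H+B) = 530.514 × 13.6/162.6 ≈ 44.373.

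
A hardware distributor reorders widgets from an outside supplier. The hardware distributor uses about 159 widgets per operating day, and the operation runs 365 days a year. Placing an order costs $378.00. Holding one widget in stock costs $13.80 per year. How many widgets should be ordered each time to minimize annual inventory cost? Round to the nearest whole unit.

Q* ≈ 1,783 widgets

Annual demand D = 159 × 365 = 58,035.
EOQ = √(2DS / H) = √(2 × 58,035 × 378 / 13.8).
= √(43,874,460 / 13.8) = √3,179,308.6957 ≈ 1783.062.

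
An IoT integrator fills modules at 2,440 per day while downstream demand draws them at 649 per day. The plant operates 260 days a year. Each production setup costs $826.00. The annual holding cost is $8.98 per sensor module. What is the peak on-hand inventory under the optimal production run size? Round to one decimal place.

Annual demand D = 649 × 260 = 168,740.
Production build-up factor (1 − d/p) = 1 − 649/2,440 = 0.7340.
Q* = √(2DS / (H(1 − d/p))) = √(2 × 168,740 × 826 / (8.98 × 0.7340)).
= √(278,758,480 / 6.5915) ≈ 6503.138.
Maximum inventory = Q*(1 − d/p) = 6503.138 × 0.7340 ≈ 4773.410.

I_max ≈ 4,773.4 modules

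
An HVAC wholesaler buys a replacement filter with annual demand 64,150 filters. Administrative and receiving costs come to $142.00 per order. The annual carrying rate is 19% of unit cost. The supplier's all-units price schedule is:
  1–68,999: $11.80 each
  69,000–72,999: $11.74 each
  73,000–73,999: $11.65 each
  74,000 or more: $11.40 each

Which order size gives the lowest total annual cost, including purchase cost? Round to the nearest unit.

Q* ≈ 2,851 filters

Holding cost per unit per year at price C is H = 0.19·C.
Candidates are each tier's EOQ (if it falls in that tier) and each price-break quantity.
EOQ at $11.80 = 2850.6 (feasible in tier 1): TC = 64,150×$11.80 + (64,150/2850.6)×142 + (2850.6/2)×0.19×$11.80 = $763,361.10.
EOQ at $11.74 = 2857.9 < 69000, so use break Q=69000: TC = 64,150×$11.74 + (64,150/69000.0)×142 + (69000.0/2)×0.19×$11.74 = $830,208.72.
EOQ at $11.65 = 2868.9 < 73000, so use break Q=73000: TC = 64,150×$11.65 + (64,150/73000.0)×142 + (73000.0/2)×0.19×$11.65 = $828,265.03.
EOQ at $11.40 = 2900.2 < 74000, so use break Q=74000: TC = 64,150×$11.40 + (64,150/74000.0)×142 + (74000.0/2)×0.19×$11.40 = $811,575.10.
Lowest total cost is $763,361.10 at Q = 2850.6.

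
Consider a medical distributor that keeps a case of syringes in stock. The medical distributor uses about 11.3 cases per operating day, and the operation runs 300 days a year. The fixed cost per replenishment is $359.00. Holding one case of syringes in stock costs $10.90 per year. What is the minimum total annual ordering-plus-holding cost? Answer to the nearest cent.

Annual demand D = 11.3 × 300 = 3,390.
The optimal lot size = √(2DS/H) = √(2 × 3,390 × 359 / 10.9) ≈ 472.55.
At the optimum the two cost components are equal, so total cost = 2·(Q*/2)H = Q*·H.
Minimum total = √(2DSH) = √(2 × 3,390 × 359 × 10.9) ≈ 5150.808.

TC* ≈ $5,150.81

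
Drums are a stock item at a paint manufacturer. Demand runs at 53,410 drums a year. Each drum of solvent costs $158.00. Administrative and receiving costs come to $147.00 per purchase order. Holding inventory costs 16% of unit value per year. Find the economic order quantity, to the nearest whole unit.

Q* ≈ 788 drums

Holding cost H = 0.16 × $158.00 = $25.2800 per unit per year.
EOQ = √(2DS / H) = √(2 × 53,410 × 147 / 25.28).
= √(15,702,540 / 25.28) = √621,144.7785 ≈ 788.127.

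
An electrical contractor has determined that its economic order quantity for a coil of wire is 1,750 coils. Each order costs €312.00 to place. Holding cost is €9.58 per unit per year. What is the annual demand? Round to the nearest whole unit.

D ≈ 47,017 coils per year

Squaring Q* = √(2DS/H) gives Q*² = 2DS/H.
From Q* = √(2DS/H): D = Q*²H / (2S) = 1,750² × 9.58 / (2 × 312) = 47017.228.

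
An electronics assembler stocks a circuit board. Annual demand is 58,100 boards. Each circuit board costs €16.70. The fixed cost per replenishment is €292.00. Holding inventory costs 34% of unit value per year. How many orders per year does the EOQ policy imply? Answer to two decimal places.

Holding cost H = 0.34 × €16.70 = €5.6780 per unit per year.
The optimal lot size = √(2DS/H) = √(2 × 58,100 × 292 / 5.678) ≈ 2444.54.
Orders per year = D / Q* = 58,100 / 2444.54 ≈ 23.767.

N ≈ 23.77 orders per year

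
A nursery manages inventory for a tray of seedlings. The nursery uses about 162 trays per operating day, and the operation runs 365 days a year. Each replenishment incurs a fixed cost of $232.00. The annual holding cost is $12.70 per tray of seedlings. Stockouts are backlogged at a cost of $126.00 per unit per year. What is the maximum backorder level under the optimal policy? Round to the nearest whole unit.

S* ≈ 141 trays

Annual demand D = 162 × 365 = 59,130.
With planned backorders, Q* = √(2DS/H) · √((H+B)/B).
√(2DS/H) = √(2 × 59,130 × 232 / 12.7) = 1469.810.
√((H+B)/B) = √((12.7+126)/126) = 1.0492.
Q* ≈ 1542.105.
S* = Q* · H/(H+B) = 1542.105 × 12.7/138.7 ≈ 141.202.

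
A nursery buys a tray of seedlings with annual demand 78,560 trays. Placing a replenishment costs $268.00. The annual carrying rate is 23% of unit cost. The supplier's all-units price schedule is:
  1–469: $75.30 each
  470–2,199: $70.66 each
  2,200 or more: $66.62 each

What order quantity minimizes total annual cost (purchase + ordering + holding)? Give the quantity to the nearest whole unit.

Holding cost per unit per year at price C is H = 0.23·C.
For each price level, check whether its EOQ is feasible; otherwise the best quantity at that price is the breakpoint.
Tier 1 ($75.30): EOQ = 1559.3 exceeds tier's upper bound 469, so this tier is dominated.
EOQ at $70.66 = 1609.7 (feasible in tier 2): TC = 78,560×$70.66 + (78,560/1609.7)×268 + (1609.7/2)×0.23×$70.66 = $5,577,209.37.
EOQ at $66.62 = 1657.7 < 2200, so use break Q=2200: TC = 78,560×$66.62 + (78,560/2200.0)×268 + (2200.0/2)×0.23×$66.62 = $5,260,092.10.
Lowest total cost is $5,260,092.10 at Q = 2200.0.

Q* ≈ 2,200 trays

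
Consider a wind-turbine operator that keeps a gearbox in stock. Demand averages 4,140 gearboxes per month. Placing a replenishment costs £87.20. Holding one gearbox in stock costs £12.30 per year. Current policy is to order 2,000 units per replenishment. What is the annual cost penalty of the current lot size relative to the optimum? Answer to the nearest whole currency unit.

Extra cost ≈ £4,143 per year

Annual demand D = 4,140 × 12 = 49,680.
EOQ = √(2DS/H) = √(2 × 49,680 × 87.2 / 12.3) ≈ 839.29.
Cost at Q* = (D/Q*)S + (Q*/2)H = √(2DSH) ≈ £10,323.25.
Cost at Q = 2,000: (49,680/2,000)×87.2 + (2,000/2)×12.3 = £2,166.05 + £12,300.00 = £14,466.05.
Excess = £14,466.05 − £10,323.25 = £4,142.79.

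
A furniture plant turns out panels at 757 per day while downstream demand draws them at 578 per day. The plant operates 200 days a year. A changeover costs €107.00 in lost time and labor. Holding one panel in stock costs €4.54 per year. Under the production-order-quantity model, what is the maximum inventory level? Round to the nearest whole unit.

I_max ≈ 1,135 panels

Annual demand D = 578 × 200 = 115,600.
Production build-up factor (1 − d/p) = 1 − 578/757 = 0.2365.
Q* = √(2DS / (H(1 − d/p))) = √(2 × 115,600 × 107 / (4.54 × 0.2365)).
= √(24,738,400 / 1.0735) ≈ 4800.421.
Maximum inventory = Q*(1 − d/p) = 4800.421 × 0.2365 ≈ 1135.106.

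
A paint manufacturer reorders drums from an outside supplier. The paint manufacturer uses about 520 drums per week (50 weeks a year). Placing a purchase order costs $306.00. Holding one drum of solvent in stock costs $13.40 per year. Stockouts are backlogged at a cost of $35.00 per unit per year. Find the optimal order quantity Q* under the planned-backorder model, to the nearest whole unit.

Annual demand D = 520 × 50 = 26,000.
With planned backorders, Q* = √(2DS/H) · √((H+B)/B).
√(2DS/H) = √(2 × 26,000 × 306 / 13.4) = 1089.708.
√((H+B)/B) = √((13.4+35)/35) = 1.1759.
Q* ≈ 1281.441.

Q* ≈ 1,281 drums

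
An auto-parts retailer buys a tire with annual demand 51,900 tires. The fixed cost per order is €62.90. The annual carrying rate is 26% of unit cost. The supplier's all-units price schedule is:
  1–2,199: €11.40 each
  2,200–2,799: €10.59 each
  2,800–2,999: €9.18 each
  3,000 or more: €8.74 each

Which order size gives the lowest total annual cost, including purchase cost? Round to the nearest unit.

Q* ≈ 3,000 tires

Holding cost per unit per year at price C is H = 0.26·C.
Candidates are each tier's EOQ (if it falls in that tier) and each price-break quantity.
EOQ at €11.40 = 1484.2 (feasible in tier 1): TC = 51,900×€11.40 + (51,900/1484.2)×62.9 + (1484.2/2)×0.26×€11.40 = €596,059.09.
EOQ at €10.59 = 1539.9 < 2200, so use break Q=2200: TC = 51,900×€10.59 + (51,900/2200.0)×62.9 + (2200.0/2)×0.26×€10.59 = €554,133.61.
EOQ at €9.18 = 1653.9 < 2800, so use break Q=2800: TC = 51,900×€9.18 + (51,900/2800.0)×62.9 + (2800.0/2)×0.26×€9.18 = €480,949.42.
EOQ at €8.74 = 1695.0 < 3000, so use break Q=3000: TC = 51,900×€8.74 + (51,900/3000.0)×62.9 + (3000.0/2)×0.26×€8.74 = €458,102.77.
Lowest total cost is €458,102.77 at Q = 3000.0.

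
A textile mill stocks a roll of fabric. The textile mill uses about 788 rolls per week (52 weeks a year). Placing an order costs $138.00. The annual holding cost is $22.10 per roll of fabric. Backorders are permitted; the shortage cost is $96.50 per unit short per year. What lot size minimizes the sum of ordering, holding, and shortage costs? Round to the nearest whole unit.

Q* ≈ 793 rolls

Annual demand D = 788 × 52 = 40,976.
With planned backorders, Q* = √(2DS/H) · √((H+B)/B).
√(2DS/H) = √(2 × 40,976 × 138 / 22.1) = 715.358.
√((H+B)/B) = √((22.1+96.5)/96.5) = 1.1086.
Q* ≈ 793.052.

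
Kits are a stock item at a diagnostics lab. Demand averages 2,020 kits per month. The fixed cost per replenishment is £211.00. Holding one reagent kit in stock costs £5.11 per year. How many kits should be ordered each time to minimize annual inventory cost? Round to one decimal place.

Annual demand D = 2,020 × 12 = 24,240.
EOQ = √(2DS / H) = √(2 × 24,240 × 211 / 5.11).
= √(10,229,280 / 5.11) = √2,001,816.047 ≈ 1414.855.

Q* ≈ 1,414.9 kits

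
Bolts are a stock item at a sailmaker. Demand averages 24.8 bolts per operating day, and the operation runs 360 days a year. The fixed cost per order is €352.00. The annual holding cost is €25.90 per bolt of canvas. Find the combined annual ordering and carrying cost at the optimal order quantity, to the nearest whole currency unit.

Annual demand D = 24.8 × 360 = 8,928.
The optimal lot size = √(2DS/H) = √(2 × 8,928 × 352 / 25.9) ≈ 492.62.
At the optimum the two cost components are equal, so total cost = 2·(Q*/2)H = Q*·H.
Minimum total = √(2DSH) = √(2 × 8,928 × 352 × 25.9) ≈ 12758.902.

TC* ≈ €12,759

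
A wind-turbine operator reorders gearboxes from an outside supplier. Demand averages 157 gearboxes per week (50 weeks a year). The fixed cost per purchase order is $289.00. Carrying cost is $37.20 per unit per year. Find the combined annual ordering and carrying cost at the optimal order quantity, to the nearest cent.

Annual demand D = 157 × 50 = 7,850.
Q* = √(2DS/H) = √(2 × 7,850 × 289 / 37.2) ≈ 349.24.
At Q*, ordering cost (D/Q*)S equals holding cost (Q*/2)H, each = √(DSH/2).
Minimum total = √(2DSH) = √(2 × 7,850 × 289 × 37.2) ≈ 12991.827.

TC* ≈ $12,991.83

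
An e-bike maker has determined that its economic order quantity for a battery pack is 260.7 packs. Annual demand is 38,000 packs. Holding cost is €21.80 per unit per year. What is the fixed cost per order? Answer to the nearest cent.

Squaring Q* = √(2DS/H) gives Q*² = 2DS/H.
From Q* = √(2DS/H): S = Q*²H / (2D) = 260.7² × 21.8 / (2 × 38,000) = 19.4951.

S ≈ €19.50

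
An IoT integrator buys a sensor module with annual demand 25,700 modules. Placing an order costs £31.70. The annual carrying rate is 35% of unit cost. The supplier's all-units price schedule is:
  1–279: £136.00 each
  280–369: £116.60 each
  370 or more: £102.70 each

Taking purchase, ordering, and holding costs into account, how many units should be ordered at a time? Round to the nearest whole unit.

Q* ≈ 370 modules

Holding cost per unit per year at price C is H = 0.35·C.
Candidates are each tier's EOQ (if it falls in that tier) and each price-break quantity.
EOQ at £136.00 = 185.0 (feasible in tier 1): TC = 25,700×£136.00 + (25,700/185.0)×31.7 + (185.0/2)×0.35×£136.00 = £3,504,006.73.
EOQ at £116.60 = 199.8 < 280, so use break Q=280: TC = 25,700×£116.60 + (25,700/280.0)×31.7 + (280.0/2)×0.35×£116.60 = £3,005,243.01.
EOQ at £102.70 = 212.9 < 370, so use break Q=370: TC = 25,700×£102.70 + (25,700/370.0)×31.7 + (370.0/2)×0.35×£102.70 = £2,648,241.69.
Lowest total cost is £2,648,241.69 at Q = 370.0.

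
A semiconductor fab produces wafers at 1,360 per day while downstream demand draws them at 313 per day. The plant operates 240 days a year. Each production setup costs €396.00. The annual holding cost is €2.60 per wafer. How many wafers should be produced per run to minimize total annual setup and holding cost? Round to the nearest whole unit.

Q* ≈ 5,452 wafers

Annual demand D = 313 × 240 = 75,120.
Production build-up factor (1 − d/p) = 1 − 313/1,360 = 0.7699.
Q* = √(2DS / (H(1 − d/p))) = √(2 × 75,120 × 396 / (2.6 × 0.7699)).
= √(59,495,040 / 2.0016) ≈ 5451.924.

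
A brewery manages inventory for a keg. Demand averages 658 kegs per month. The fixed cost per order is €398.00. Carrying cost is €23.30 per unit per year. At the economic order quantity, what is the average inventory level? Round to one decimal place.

Annual demand D = 658 × 12 = 7,896.
EOQ = √(2DS/H) = √(2 × 7,896 × 398 / 23.3) ≈ 519.38.
Average inventory = Q*/2 ≈ 519.38 / 2 = 259.688.

Average inventory ≈ 259.7 kegs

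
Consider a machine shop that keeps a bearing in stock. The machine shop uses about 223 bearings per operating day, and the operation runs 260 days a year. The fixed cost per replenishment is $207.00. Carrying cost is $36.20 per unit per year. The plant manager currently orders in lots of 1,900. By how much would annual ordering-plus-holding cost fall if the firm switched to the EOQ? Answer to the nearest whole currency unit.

Annual demand D = 223 × 260 = 57,980.
EOQ = √(2DS/H) = √(2 × 57,980 × 207 / 36.2) ≈ 814.30.
Cost at Q* = (D/Q*)S + (Q*/2)H = √(2DSH) ≈ $29,477.70.
Cost at Q = 1,900: (57,980/1,900)×207 + (1,900/2)×36.2 = $6,316.77 + $34,390.00 = $40,706.77.
Excess = $40,706.77 − $29,477.70 = $11,229.07.

Extra cost ≈ $11,229 per year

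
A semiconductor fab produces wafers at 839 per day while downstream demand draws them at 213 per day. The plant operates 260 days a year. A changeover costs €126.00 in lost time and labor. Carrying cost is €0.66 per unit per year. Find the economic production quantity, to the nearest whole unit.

Annual demand D = 213 × 260 = 55,380.
Production build-up factor (1 − d/p) = 1 − 213/839 = 0.7461.
Q* = √(2DS / (H(1 − d/p))) = √(2 × 55,380 × 126 / (0.66 × 0.7461)).
= √(13,955,760 / 0.4924) ≈ 5323.516.

Q* ≈ 5,324 wafers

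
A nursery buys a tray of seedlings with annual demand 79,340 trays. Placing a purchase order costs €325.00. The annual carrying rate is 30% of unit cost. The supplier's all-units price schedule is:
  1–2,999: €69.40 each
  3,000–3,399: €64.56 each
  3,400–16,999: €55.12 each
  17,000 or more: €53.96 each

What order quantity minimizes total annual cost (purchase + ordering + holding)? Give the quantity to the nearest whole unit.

Q* ≈ 3,400 trays

Holding cost per unit per year at price C is H = 0.30·C.
Candidates are each tier's EOQ (if it falls in that tier) and each price-break quantity.
EOQ at €69.40 = 1573.8 (feasible in tier 1): TC = 79,340×€69.40 + (79,340/1573.8)×325 + (1573.8/2)×0.30×€69.40 = €5,538,963.49.
EOQ at €64.56 = 1631.8 < 3000, so use break Q=3000: TC = 79,340×€64.56 + (79,340/3000.0)×325 + (3000.0/2)×0.30×€64.56 = €5,159,837.57.
EOQ at €55.12 = 1766.0 < 3400, so use break Q=3400: TC = 79,340×€55.12 + (79,340/3400.0)×325 + (3400.0/2)×0.30×€55.12 = €4,408,915.97.
EOQ at €53.96 = 1784.9 < 17000, so use break Q=17000: TC = 79,340×€53.96 + (79,340/17000.0)×325 + (17000.0/2)×0.30×€53.96 = €4,420,301.19.
Lowest total cost is €4,408,915.97 at Q = 3400.0.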